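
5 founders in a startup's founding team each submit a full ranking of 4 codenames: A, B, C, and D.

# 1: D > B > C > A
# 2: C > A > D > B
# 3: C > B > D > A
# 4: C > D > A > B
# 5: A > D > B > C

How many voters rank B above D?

1

Ballots ranking B above D: 1.
Ballots ranking D above B: 4.
So 1 of 5 voters prefer B to D.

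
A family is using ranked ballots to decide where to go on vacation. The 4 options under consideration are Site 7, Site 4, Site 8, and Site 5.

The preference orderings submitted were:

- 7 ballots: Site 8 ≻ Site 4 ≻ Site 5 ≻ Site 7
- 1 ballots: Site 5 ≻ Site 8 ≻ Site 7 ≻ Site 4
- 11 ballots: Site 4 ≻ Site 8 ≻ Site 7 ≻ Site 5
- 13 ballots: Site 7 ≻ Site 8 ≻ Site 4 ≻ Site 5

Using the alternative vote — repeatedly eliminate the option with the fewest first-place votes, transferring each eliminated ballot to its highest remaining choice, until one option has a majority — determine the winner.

Site 4

Round 1: Site 7 13, Site 4 11, Site 8 7, Site 5 1. Site 5 has the fewest and is eliminated.
Round 2: Site 7 13, Site 4 11, Site 8 8. Site 8 has the fewest and is eliminated.
Round 3: Site 4 18, Site 7 14. Site 4 has a majority.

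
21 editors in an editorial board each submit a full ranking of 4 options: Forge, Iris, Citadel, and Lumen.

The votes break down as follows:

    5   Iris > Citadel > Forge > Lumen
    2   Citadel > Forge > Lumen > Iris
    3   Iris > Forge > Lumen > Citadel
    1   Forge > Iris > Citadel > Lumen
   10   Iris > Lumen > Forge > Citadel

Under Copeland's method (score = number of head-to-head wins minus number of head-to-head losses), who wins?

Iris

Pairwise results:
  Forge vs Iris: Iris wins 18–3.
  Forge vs Citadel: Forge wins 14–7.
  Forge vs Lumen: Forge wins 11–10.
  Iris vs Citadel: Iris wins 19–2.
  Iris vs Lumen: Iris wins 19–2.
  Citadel vs Lumen: Lumen wins 13–8.
Copeland scores (wins − losses):
  Forge: 2 − 1 = 1
  Iris: 3 − 0 = 3
  Citadel: 0 − 3 = -3
  Lumen: 1 − 2 = -1
Iris has the best Copeland score.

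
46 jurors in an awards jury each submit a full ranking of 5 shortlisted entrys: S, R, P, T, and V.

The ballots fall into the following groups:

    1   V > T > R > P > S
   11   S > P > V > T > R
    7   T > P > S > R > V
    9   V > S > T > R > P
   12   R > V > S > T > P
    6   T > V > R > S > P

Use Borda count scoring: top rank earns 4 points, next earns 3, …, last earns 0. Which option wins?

V

Borda scores:
  S: 0 + 11·4 + 7·2 + 9·3 + 12·2 + 6·1 = 115
  R: 2 + 11·0 + 7·1 + 9·1 + 12·4 + 6·2 = 78
  P: 1 + 11·3 + 7·3 + 9·0 + 12·0 + 6·0 = 55
  T: 3 + 11·1 + 7·4 + 9·2 + 12·1 + 6·4 = 96
  V: 4 + 11·2 + 7·0 + 9·4 + 12·3 + 6·3 = 116
V has the highest total.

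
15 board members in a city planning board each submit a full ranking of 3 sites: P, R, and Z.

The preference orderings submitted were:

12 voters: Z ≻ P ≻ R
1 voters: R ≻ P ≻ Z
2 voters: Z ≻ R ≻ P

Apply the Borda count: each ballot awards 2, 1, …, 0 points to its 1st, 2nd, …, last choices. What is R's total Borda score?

Borda scores:
  P: 12·1 + 1 + 2·0 = 13
  R: 12·0 + 2 + 2·1 = 4
  Z: 12·2 + 0 + 2·2 = 28

4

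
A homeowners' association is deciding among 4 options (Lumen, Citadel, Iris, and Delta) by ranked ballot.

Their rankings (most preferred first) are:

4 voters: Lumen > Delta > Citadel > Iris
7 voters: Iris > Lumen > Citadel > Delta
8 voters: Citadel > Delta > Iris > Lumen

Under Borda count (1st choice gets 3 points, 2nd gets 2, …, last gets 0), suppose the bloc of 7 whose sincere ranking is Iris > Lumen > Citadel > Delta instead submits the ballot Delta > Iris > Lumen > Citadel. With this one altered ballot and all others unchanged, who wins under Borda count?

Delta

Borda totals with the altered ballot: Lumen 19, Citadel 28, Iris 22, Delta 45.
The switch changes the winner from Citadel to Delta.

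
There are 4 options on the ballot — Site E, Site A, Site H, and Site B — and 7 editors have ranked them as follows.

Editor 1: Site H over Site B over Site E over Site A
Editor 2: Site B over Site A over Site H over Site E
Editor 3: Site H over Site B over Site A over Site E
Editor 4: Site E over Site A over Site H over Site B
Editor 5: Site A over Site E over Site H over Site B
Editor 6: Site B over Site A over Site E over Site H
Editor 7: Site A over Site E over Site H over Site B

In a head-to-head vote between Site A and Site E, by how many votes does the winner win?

3

Ballots ranking Site A above Site E: 5.
Ballots ranking Site E above Site A: 2.
Site A wins 5–2, a margin of 3.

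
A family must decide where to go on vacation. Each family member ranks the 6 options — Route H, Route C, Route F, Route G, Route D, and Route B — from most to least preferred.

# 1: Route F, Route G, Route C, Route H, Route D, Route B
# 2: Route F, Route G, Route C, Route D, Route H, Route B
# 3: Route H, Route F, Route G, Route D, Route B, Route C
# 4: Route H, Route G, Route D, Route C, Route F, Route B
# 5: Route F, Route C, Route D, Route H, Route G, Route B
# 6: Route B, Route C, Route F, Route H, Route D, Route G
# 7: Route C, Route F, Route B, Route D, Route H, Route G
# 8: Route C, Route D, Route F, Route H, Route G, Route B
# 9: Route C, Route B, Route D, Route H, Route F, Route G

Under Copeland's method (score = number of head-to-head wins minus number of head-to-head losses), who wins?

Route C

Pairwise results:
  Route H vs Route C: Route C wins 7–2.
  Route H vs Route F: Route F wins 6–3.
  Route H vs Route G: Route H wins 7–2.
  Route H vs Route D: Route D wins 5–4.
  Route H vs Route B: Route H wins 6–3.
  Route C vs Route F: Route C wins 5–4.
  Route C vs Route G: Route C wins 5–4.
  Route C vs Route D: Route C wins 7–2.
  Route C vs Route B: Route C wins 7–2.
  Route F vs Route G: Route F wins 8–1.
  Route F vs Route D: Route F wins 6–3.
  Route F vs Route B: Route F wins 7–2.
  Route G vs Route D: Route D wins 5–4.
  Route G vs Route B: Route G wins 6–3.
  Route D vs Route B: Route D wins 6–3.
Copeland scores (wins − losses):
  Route H: 2 − 3 = -1
  Route C: 5 − 0 = 5
  Route F: 4 − 1 = 3
  Route G: 1 − 4 = -3
  Route D: 3 − 2 = 1
  Route B: 0 − 5 = -5
Route C has the best Copeland score.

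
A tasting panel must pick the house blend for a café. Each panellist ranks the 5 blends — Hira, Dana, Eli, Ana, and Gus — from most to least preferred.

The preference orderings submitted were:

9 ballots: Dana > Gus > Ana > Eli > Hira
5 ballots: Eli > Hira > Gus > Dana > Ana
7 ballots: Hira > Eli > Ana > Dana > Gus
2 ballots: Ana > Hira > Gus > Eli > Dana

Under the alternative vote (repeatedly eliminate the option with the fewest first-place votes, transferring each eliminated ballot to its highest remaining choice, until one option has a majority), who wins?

Round 1: Dana 9, Hira 7, Eli 5, Ana 2, Gus 0. Gus has the fewest and is eliminated.
Round 2: Dana 9, Hira 7, Eli 5, Ana 2. Ana has the fewest and is eliminated.
Round 3: Hira 9, Dana 9, Eli 5. Eli has the fewest and is eliminated.
Round 4: Hira 14, Dana 9. Hira has a majority.

Hira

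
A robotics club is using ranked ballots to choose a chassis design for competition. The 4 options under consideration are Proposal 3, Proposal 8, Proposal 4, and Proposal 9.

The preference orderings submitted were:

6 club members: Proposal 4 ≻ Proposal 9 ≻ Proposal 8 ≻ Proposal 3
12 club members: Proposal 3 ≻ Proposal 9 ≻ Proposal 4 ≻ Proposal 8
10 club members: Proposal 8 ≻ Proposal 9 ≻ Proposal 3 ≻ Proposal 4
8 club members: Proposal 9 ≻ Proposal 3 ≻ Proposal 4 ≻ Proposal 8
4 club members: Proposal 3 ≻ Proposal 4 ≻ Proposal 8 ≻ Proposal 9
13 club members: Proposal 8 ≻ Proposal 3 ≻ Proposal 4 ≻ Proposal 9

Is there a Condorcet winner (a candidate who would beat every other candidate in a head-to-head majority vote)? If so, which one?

No Condorcet winner

Head-to-head results (53 voters total):
Proposal 3 vs Proposal 8: Proposal 8 wins 29–24.
Proposal 3 vs Proposal 4: Proposal 3 wins 47–6.
Proposal 3 vs Proposal 9: Proposal 3 wins 29–24.
Proposal 8 vs Proposal 4: Proposal 4 wins 30–23.
Proposal 8 vs Proposal 9: Proposal 8 wins 27–26.
Proposal 4 vs Proposal 9: Proposal 9 wins 30–23.
No candidate beats all others: Proposal 3 beats Proposal 4 beats Proposal 8 beats Proposal 3, a majority cycle.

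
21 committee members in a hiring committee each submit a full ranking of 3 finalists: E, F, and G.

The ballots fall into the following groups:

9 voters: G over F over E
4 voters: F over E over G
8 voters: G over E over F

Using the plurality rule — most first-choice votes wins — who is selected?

First-place vote totals:
  E: 0
  F: 4
  G: 17
G has the most first-place votes.

G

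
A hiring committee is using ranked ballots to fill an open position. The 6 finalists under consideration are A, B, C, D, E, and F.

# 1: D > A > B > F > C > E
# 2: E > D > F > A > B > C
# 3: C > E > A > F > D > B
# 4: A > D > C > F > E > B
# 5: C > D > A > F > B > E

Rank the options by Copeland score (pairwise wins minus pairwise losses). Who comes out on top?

Pairwise results:
  A vs B: A wins 5–0.
  A vs C: A wins 3–2.
  A vs D: D wins 3–2.
  A vs E: A wins 3–2.
  A vs F: A wins 4–1.
  B vs C: C wins 3–2.
  B vs D: D wins 5–0.
  B vs E: E wins 3–2.
  B vs F: F wins 4–1.
  C vs D: D wins 3–2.
  C vs E: C wins 4–1.
  C vs F: C wins 3–2.
  D vs E: D wins 3–2.
  D vs F: D wins 4–1.
  E vs F: F wins 3–2.
Copeland scores (wins − losses):
  A: 4 − 1 = 3
  B: 0 − 5 = -5
  C: 3 − 2 = 1
  D: 5 − 0 = 5
  E: 1 − 4 = -3
  F: 2 − 3 = -1
D has the best Copeland score.

D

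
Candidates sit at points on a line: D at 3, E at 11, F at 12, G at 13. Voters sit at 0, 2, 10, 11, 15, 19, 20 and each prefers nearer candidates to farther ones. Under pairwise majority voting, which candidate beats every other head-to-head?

With single-peaked preferences on a line, the Condorcet winner is the candidate closest to the median voter.
The median voter (position 11) is closest to E at 11.
Check: E vs D — voters closer to E: 5 of 7.

E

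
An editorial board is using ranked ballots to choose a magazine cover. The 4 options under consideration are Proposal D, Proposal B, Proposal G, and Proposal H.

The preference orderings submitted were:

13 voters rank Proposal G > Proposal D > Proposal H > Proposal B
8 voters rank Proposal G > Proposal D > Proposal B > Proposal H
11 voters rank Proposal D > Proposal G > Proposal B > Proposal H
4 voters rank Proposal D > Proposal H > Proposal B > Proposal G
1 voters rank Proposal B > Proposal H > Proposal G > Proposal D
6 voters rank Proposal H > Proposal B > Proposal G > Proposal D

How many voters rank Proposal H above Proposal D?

7

Ballots ranking Proposal H above Proposal D: 1+6 = 7.
Ballots ranking Proposal D above Proposal H: 13+8+11+4 = 36.
So 7 of 43 voters prefer Proposal H to Proposal D.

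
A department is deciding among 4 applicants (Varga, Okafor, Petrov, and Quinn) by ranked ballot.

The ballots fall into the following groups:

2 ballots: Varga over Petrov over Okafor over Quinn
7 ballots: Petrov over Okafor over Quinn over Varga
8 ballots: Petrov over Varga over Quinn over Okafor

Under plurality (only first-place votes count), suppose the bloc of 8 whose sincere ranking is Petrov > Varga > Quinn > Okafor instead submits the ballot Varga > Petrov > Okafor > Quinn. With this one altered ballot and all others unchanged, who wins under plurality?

Varga

First-place totals with the altered ballot: Varga 10, Okafor 0, Petrov 7, Quinn 0.
The switch changes the winner from Petrov to Varga.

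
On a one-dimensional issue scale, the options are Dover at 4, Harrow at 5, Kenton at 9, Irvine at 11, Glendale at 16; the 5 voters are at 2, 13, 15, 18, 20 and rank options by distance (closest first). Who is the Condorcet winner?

Glendale

With single-peaked preferences on a line, the Condorcet winner is the candidate closest to the median voter.
The median voter (position 15) is closest to Glendale at 16.
Check: Glendale vs Harrow — voters closer to Glendale: 4 of 5.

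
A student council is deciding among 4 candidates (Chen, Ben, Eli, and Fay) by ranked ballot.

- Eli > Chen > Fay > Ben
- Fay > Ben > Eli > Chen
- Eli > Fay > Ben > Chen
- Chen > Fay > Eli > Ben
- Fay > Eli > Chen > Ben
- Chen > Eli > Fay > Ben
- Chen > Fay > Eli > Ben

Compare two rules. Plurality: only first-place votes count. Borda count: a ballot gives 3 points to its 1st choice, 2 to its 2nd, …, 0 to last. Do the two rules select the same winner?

No

Plurality first-place counts: Chen 3, Ben 0, Eli 2, Fay 2 → Chen.
Borda totals: Chen 12, Ben 3, Eli 13, Fay 14 → Fay.
The two rules disagree: plurality picks Chen, Borda picks Fay.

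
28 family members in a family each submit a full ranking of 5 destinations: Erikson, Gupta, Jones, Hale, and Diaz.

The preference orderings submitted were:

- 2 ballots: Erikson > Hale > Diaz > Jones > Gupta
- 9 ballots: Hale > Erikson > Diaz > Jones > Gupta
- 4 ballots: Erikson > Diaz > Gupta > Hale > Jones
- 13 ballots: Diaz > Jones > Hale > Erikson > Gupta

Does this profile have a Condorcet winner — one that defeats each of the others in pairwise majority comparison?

No

Head-to-head results (28 voters total):
Erikson vs Gupta: Erikson wins 28–0.
Erikson vs Jones: Erikson wins 15–13.
Erikson vs Hale: Hale wins 22–6.
Erikson vs Diaz: Erikson wins 15–13.
Gupta vs Jones: Jones wins 24–4.
Gupta vs Hale: Hale wins 24–4.
Gupta vs Diaz: Diaz wins 28–0.
Jones vs Hale: Hale wins 15–13.
Jones vs Diaz: Diaz wins 28–0.
Hale vs Diaz: Diaz wins 17–11.
No candidate beats all others: Erikson beats Diaz beats Hale beats Erikson, a majority cycle.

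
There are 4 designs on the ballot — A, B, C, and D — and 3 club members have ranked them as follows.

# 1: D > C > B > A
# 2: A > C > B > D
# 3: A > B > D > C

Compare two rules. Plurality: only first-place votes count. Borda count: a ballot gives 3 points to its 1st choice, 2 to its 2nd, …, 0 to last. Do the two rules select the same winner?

Yes

Plurality first-place counts: A 2, B 0, C 0, D 1 → A.
Borda totals: A 6, B 4, C 4, D 4 → A.
The two rules agree on A.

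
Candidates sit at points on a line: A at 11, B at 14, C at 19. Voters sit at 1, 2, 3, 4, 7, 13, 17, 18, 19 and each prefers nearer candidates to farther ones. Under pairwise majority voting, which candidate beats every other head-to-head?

With single-peaked preferences on a line, the Condorcet winner is the candidate closest to the median voter.
The median voter (position 7) is closest to A at 11.
Check: A vs B — voters closer to A: 5 of 9.

A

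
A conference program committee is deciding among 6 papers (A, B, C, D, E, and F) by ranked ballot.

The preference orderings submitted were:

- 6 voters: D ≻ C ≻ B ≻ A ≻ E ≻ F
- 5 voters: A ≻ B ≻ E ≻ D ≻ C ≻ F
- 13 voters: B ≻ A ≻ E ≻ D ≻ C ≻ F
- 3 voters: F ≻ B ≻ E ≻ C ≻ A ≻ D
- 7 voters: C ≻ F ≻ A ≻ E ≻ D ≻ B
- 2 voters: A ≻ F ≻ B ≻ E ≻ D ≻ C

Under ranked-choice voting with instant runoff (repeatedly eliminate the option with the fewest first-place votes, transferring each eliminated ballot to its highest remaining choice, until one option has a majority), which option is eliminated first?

Round 1: B 13, A 7, C 7, D 6, F 3, E 0. E has the fewest and is eliminated.
Round 2: B 13, A 7, C 7, D 6, F 3. F has the fewest and is eliminated.
Round 3: B 16, A 7, C 7, D 6. D has the fewest and is eliminated.
Round 4: B 16, C 13, A 7. A has the fewest and is eliminated.
Round 5: B 23, C 13. B has a majority.

E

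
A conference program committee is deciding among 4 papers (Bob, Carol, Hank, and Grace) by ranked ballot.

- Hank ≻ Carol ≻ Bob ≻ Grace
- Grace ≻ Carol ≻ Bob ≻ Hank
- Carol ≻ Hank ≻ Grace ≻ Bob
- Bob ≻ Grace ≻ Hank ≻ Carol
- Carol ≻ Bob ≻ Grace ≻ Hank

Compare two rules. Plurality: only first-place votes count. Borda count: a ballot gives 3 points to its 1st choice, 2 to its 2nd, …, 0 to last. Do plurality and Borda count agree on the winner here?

Yes

Plurality first-place counts: Bob 1, Carol 2, Hank 1, Grace 1 → Carol.
Borda totals: Bob 7, Carol 10, Hank 6, Grace 7 → Carol.
The two rules agree on Carol.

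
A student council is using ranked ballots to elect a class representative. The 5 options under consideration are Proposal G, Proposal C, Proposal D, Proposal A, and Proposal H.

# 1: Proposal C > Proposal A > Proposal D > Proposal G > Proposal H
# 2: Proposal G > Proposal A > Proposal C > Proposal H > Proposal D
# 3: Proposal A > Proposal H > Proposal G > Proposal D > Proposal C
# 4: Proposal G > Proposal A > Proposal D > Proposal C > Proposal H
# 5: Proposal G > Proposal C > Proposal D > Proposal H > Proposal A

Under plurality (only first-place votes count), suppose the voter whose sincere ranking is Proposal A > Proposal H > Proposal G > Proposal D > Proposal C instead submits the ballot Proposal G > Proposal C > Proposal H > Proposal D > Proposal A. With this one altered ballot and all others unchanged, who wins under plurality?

First-place totals with the altered ballot: Proposal G 4, Proposal C 1, Proposal D 0, Proposal A 0, Proposal H 0.
The winner is unchanged: still Proposal G.

Proposal G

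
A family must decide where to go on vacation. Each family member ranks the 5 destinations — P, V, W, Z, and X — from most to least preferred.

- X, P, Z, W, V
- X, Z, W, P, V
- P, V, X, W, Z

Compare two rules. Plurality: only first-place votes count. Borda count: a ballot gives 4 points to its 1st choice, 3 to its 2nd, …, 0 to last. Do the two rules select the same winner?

Yes

Plurality first-place counts: P 1, V 0, W 0, Z 0, X 2 → X.
Borda totals: P 8, V 3, W 4, Z 5, X 10 → X.
The two rules agree on X.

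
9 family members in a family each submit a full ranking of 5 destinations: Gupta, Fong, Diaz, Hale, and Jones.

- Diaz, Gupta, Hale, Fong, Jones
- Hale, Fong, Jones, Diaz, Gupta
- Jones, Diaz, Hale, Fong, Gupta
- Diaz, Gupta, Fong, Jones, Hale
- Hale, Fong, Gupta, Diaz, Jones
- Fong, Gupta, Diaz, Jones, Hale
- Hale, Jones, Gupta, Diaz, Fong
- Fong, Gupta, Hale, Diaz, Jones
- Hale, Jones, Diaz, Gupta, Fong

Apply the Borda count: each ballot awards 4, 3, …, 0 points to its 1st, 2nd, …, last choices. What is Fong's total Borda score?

18

Borda scores:
  Gupta: 3 + 0 + 0 + 3 + 2 + 3 + 2 + 3 + 1 = 17
  Fong: 1 + 3 + 1 + 2 + 3 + 4 + 0 + 4 + 0 = 18
  Diaz: 4 + 1 + 3 + 4 + 1 + 2 + 1 + 1 + 2 = 19
  Hale: 2 + 4 + 2 + 0 + 4 + 0 + 4 + 2 + 4 = 22
  Jones: 0 + 2 + 4 + 1 + 0 + 1 + 3 + 0 + 3 = 14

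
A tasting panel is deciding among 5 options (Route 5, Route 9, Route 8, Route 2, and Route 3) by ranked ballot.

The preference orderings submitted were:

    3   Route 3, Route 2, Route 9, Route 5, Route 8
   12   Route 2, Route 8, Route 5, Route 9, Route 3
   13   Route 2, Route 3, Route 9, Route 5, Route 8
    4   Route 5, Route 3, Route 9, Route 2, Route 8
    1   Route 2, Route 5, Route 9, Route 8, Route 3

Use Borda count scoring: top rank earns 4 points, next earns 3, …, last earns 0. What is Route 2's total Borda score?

117

Borda scores:
  Route 5: 3·1 + 12·2 + 13·1 + 4·4 + 3 = 59
  Route 9: 3·2 + 12·1 + 13·2 + 4·2 + 2 = 54
  Route 8: 3·0 + 12·3 + 13·0 + 4·0 + 1 = 37
  Route 2: 3·3 + 12·4 + 13·4 + 4·1 + 4 = 117
  Route 3: 3·4 + 12·0 + 13·3 + 4·3 + 0 = 63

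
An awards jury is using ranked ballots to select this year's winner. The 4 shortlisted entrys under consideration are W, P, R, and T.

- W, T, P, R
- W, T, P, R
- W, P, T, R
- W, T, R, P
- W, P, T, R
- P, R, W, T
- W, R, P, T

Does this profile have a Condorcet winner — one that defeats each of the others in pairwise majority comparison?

Head-to-head results (7 voters total):
W vs P: W wins 6–1.
W vs R: W wins 6–1.
W vs T: W wins 7–0.
P vs R: P wins 5–2.
P vs T: P wins 4–3.
R vs T: T wins 5–2.
W beats each rival — P (6–1), R (6–1), T (7–0) — so W is the Condorcet winner.

Yes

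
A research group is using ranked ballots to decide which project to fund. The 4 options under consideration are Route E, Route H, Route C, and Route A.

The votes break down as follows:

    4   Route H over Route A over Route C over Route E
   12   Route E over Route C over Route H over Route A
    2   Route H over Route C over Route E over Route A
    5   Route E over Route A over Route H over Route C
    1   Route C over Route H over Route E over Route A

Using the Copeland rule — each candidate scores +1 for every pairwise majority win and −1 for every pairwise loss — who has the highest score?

Route E

Pairwise results:
  Route E vs Route H: Route E wins 17–7.
  Route E vs Route C: Route E wins 17–7.
  Route E vs Route A: Route E wins 20–4.
  Route H vs Route C: Route C wins 13–11.
  Route H vs Route A: Route H wins 19–5.
  Route C vs Route A: Route C wins 15–9.
Copeland scores (wins − losses):
  Route E: 3 − 0 = 3
  Route H: 1 − 2 = -1
  Route C: 2 − 1 = 1
  Route A: 0 − 3 = -3
Route E has the best Copeland score.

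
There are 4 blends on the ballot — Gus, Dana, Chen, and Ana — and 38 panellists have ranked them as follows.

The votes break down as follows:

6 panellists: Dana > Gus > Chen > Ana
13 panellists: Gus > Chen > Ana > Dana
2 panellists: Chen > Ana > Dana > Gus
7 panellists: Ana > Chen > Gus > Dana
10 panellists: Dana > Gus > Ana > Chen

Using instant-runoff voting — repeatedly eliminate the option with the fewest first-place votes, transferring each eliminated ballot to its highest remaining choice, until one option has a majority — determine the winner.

Round 1: Dana 16, Gus 13, Ana 7, Chen 2. Chen has the fewest and is eliminated.
Round 2: Dana 16, Gus 13, Ana 9. Ana has the fewest and is eliminated.
Round 3: Gus 20, Dana 18. Gus has a majority.

Gus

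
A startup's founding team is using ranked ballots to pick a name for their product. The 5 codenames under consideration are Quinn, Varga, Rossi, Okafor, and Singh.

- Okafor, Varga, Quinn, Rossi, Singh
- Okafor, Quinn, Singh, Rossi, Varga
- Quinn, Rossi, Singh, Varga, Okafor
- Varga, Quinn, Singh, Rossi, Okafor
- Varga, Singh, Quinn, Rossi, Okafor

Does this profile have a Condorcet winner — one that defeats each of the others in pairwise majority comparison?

Head-to-head results (5 voters total):
Quinn vs Varga: Varga wins 3–2.
Quinn vs Rossi: Quinn wins 5–0.
Quinn vs Okafor: Quinn wins 3–2.
Quinn vs Singh: Quinn wins 4–1.
Varga vs Rossi: Varga wins 3–2.
Varga vs Okafor: Varga wins 3–2.
Varga vs Singh: Varga wins 3–2.
Rossi vs Okafor: Rossi wins 3–2.
Rossi vs Singh: Singh wins 3–2.
Okafor vs Singh: Singh wins 3–2.
Varga beats each rival — Quinn (3–2), Rossi (3–2), Okafor (3–2), Singh (3–2) — so Varga is the Condorcet winner.

Yes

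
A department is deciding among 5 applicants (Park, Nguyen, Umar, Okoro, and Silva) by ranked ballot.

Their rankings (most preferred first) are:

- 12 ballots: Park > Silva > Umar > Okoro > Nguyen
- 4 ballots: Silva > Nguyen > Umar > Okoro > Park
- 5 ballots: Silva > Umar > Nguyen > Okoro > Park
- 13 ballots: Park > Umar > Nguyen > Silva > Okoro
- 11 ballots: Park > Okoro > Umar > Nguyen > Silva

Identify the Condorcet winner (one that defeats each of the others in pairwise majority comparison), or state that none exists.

Park

Head-to-head results (45 voters total):
Park vs Nguyen: Park wins 36–9.
Park vs Umar: Park wins 36–9.
Park vs Okoro: Park wins 36–9.
Park vs Silva: Park wins 36–9.
Nguyen vs Umar: Umar wins 41–4.
Nguyen vs Okoro: Okoro wins 23–22.
Nguyen vs Silva: Nguyen wins 24–21.
Umar vs Okoro: Umar wins 34–11.
Umar vs Silva: Umar wins 24–21.
Okoro vs Silva: Silva wins 34–11.
Park beats each rival — Nguyen (36–9), Umar (36–9), Okoro (36–9), Silva (36–9) — so Park is the Condorcet winner.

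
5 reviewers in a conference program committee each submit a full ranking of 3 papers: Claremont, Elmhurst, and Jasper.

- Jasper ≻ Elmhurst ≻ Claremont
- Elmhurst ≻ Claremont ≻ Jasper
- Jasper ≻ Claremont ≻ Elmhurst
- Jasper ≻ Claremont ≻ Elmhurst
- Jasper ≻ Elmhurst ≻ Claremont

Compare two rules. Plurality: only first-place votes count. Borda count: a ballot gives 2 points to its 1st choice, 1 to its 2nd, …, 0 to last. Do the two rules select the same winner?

Plurality first-place counts: Claremont 0, Elmhurst 1, Jasper 4 → Jasper.
Borda totals: Claremont 3, Elmhurst 4, Jasper 8 → Jasper.
The two rules agree on Jasper.

Yes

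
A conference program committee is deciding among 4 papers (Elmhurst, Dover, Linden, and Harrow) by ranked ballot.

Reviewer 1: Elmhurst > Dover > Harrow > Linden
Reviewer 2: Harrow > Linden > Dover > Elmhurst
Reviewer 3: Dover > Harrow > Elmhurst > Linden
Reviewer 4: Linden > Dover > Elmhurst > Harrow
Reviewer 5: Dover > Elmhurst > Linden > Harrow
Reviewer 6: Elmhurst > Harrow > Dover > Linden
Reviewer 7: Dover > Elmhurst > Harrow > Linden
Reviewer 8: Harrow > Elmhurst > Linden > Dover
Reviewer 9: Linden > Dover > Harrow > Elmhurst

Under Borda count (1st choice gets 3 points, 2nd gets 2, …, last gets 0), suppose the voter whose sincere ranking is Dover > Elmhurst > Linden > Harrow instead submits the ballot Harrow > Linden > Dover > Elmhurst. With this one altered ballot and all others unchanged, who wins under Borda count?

Borda totals with the altered ballot: Elmhurst 12, Dover 15, Linden 11, Harrow 16.
The switch changes the winner from Dover to Harrow.

Harrow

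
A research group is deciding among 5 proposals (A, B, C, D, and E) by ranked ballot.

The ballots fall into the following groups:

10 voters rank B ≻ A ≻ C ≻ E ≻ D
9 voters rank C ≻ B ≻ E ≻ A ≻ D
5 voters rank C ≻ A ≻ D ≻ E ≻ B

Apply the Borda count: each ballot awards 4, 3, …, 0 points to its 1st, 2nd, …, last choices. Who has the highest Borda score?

Borda scores:
  A: 10·3 + 9·1 + 5·3 = 54
  B: 10·4 + 9·3 + 5·0 = 67
  C: 10·2 + 9·4 + 5·4 = 76
  D: 10·0 + 9·0 + 5·2 = 10
  E: 10·1 + 9·2 + 5·1 = 33
C has the highest total.

C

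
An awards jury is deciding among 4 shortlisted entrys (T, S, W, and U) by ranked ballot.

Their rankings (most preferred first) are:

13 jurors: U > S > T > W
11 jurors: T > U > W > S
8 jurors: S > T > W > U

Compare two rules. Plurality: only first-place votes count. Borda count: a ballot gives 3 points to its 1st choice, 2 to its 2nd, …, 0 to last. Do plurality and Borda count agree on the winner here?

No

Plurality first-place counts: T 11, S 8, W 0, U 13 → U.
Borda totals: T 62, S 50, W 19, U 61 → T.
The two rules disagree: plurality picks U, Borda picks T.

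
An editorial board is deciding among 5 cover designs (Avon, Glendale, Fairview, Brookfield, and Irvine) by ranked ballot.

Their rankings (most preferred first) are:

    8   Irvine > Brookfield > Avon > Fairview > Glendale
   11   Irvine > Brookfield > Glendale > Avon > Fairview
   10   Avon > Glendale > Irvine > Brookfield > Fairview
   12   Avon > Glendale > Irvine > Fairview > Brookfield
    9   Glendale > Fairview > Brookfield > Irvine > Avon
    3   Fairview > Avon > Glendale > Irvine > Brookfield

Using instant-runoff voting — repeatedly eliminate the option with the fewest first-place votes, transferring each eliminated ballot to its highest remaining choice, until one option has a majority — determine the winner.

Irvine

Round 1: Avon 22, Irvine 19, Glendale 9, Fairview 3, Brookfield 0. Brookfield has the fewest and is eliminated.
Round 2: Avon 22, Irvine 19, Glendale 9, Fairview 3. Fairview has the fewest and is eliminated.
Round 3: Avon 25, Irvine 19, Glendale 9. Glendale has the fewest and is eliminated.
Round 4: Irvine 28, Avon 25. Irvine has a majority.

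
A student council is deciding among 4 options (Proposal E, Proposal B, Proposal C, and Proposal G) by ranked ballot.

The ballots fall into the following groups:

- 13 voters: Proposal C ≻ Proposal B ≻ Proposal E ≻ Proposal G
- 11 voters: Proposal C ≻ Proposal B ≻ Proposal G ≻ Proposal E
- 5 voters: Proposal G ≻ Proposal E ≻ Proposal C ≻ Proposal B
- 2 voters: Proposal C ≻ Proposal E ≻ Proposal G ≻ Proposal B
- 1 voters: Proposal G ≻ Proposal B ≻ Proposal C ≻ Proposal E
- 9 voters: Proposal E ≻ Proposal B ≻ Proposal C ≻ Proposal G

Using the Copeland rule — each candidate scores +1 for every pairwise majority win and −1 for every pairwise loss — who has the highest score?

Pairwise results:
  Proposal E vs Proposal B: Proposal B wins 25–16.
  Proposal E vs Proposal C: Proposal C wins 27–14.
  Proposal E vs Proposal G: Proposal E wins 24–17.
  Proposal B vs Proposal C: Proposal C wins 31–10.
  Proposal B vs Proposal G: Proposal B wins 33–8.
  Proposal C vs Proposal G: Proposal C wins 35–6.
Copeland scores (wins − losses):
  Proposal E: 1 − 2 = -1
  Proposal B: 2 − 1 = 1
  Proposal C: 3 − 0 = 3
  Proposal G: 0 − 3 = -3
Proposal C has the best Copeland score.

Proposal C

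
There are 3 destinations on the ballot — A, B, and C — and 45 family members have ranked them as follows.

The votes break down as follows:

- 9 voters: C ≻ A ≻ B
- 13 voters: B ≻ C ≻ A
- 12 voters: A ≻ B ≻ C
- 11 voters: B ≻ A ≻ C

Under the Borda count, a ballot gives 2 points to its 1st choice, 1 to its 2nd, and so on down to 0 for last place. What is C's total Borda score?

Borda scores:
  A: 9·1 + 13·0 + 12·2 + 11·1 = 44
  B: 9·0 + 13·2 + 12·1 + 11·2 = 60
  C: 9·2 + 13·1 + 12·0 + 11·0 = 31

31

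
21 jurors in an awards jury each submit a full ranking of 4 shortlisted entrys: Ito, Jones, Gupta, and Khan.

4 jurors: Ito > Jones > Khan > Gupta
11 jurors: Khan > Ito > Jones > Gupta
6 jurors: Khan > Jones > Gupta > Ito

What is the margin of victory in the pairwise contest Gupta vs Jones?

Ballots ranking Gupta above Jones: 0.
Ballots ranking Jones above Gupta: 4+11+6 = 21.
Jones wins 21–0, a margin of 21.

21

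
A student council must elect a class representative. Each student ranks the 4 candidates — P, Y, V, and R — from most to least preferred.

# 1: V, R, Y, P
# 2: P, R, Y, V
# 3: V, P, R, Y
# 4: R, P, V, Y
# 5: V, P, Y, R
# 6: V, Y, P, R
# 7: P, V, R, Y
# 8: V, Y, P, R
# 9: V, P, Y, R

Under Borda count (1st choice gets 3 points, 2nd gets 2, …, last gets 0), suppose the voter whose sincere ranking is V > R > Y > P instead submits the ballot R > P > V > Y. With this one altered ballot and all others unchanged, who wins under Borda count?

V

Borda totals with the altered ballot: P 18, Y 7, V 19, R 10.
The winner is unchanged: still V.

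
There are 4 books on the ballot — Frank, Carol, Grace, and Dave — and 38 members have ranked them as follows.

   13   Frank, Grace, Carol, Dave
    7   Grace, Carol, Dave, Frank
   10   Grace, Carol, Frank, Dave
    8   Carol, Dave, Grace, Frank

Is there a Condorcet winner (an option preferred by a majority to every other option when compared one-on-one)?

Head-to-head results (38 voters total):
Frank vs Carol: Carol wins 25–13.
Frank vs Grace: Grace wins 25–13.
Frank vs Dave: Frank wins 23–15.
Carol vs Grace: Grace wins 30–8.
Carol vs Dave: Carol wins 38–0.
Grace vs Dave: Grace wins 30–8.
Grace beats each rival — Frank (25–13), Carol (30–8), Dave (30–8) — so Grace is the Condorcet winner.

Yes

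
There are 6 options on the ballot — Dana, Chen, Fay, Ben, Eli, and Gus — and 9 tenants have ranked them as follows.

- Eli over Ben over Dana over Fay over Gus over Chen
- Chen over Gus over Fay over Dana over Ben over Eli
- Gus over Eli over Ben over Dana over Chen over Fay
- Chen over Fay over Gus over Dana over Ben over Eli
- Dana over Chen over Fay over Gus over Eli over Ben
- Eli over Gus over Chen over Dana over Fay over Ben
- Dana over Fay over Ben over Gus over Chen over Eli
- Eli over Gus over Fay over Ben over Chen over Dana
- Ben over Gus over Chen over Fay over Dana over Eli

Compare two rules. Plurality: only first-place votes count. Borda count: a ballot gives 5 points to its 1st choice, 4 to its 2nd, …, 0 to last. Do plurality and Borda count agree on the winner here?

Plurality first-place counts: Dana 2, Chen 2, Fay 0, Ben 1, Eli 3, Gus 1 → Eli.
Borda totals: Dana 22, Chen 23, Fay 22, Ben 19, Eli 20, Gus 29 → Gus.
The two rules disagree: plurality picks Eli, Borda picks Gus.

No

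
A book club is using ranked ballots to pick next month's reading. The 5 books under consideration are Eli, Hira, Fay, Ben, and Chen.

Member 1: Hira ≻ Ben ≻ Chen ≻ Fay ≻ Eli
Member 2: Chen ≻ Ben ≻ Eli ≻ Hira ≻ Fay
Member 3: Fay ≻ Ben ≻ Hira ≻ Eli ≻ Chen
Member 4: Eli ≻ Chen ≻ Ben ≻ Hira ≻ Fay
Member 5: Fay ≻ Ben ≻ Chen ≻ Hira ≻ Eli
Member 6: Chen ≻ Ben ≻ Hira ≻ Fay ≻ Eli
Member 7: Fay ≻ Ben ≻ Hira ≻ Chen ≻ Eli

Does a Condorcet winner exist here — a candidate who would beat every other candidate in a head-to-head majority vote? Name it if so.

Ben

Head-to-head results (7 voters total):
Eli vs Hira: Hira wins 5–2.
Eli vs Fay: Fay wins 5–2.
Eli vs Ben: Ben wins 6–1.
Eli vs Chen: Chen wins 5–2.
Hira vs Fay: Hira wins 4–3.
Hira vs Ben: Ben wins 6–1.
Hira vs Chen: Chen wins 4–3.
Fay vs Ben: Ben wins 4–3.
Fay vs Chen: Chen wins 4–3.
Ben vs Chen: Ben wins 4–3.
Ben beats each rival — Eli (6–1), Hira (6–1), Fay (4–3), Chen (4–3) — so Ben is the Condorcet winner.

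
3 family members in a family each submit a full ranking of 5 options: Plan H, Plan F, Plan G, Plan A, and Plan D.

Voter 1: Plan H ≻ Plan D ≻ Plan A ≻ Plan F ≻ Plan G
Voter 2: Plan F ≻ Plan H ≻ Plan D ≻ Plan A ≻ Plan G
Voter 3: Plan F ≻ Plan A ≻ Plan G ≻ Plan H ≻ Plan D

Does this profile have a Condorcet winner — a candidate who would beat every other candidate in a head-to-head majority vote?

Head-to-head results (3 voters total):
Plan H vs Plan F: Plan F wins 2–1.
Plan H vs Plan G: Plan H wins 2–1.
Plan H vs Plan A: Plan H wins 2–1.
Plan H vs Plan D: Plan H wins 3–0.
Plan F vs Plan G: Plan F wins 3–0.
Plan F vs Plan A: Plan F wins 2–1.
Plan F vs Plan D: Plan F wins 2–1.
Plan G vs Plan A: Plan A wins 3–0.
Plan G vs Plan D: Plan D wins 2–1.
Plan A vs Plan D: Plan D wins 2–1.
Plan F beats each rival — Plan H (2–1), Plan G (3–0), Plan A (2–1), Plan D (2–1) — so Plan F is the Condorcet winner.

Yes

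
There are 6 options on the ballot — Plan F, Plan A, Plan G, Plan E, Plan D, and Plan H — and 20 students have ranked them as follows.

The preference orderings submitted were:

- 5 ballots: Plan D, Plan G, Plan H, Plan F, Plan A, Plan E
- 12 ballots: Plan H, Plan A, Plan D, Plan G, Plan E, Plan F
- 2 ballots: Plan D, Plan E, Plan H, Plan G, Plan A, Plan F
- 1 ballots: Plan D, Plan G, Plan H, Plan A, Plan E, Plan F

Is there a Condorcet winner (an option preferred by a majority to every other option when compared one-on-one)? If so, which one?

Plan H

Head-to-head results (20 voters total):
Plan F vs Plan A: Plan A wins 15–5.
Plan F vs Plan G: Plan G wins 20–0.
Plan F vs Plan E: Plan E wins 15–5.
Plan F vs Plan D: Plan D wins 20–0.
Plan F vs Plan H: Plan H wins 20–0.
Plan A vs Plan G: Plan A wins 12–8.
Plan A vs Plan E: Plan A wins 18–2.
Plan A vs Plan D: Plan A wins 12–8.
Plan A vs Plan H: Plan H wins 20–0.
Plan G vs Plan E: Plan G wins 18–2.
Plan G vs Plan D: Plan D wins 20–0.
Plan G vs Plan H: Plan H wins 14–6.
Plan E vs Plan D: Plan D wins 20–0.
Plan E vs Plan H: Plan H wins 18–2.
Plan D vs Plan H: Plan H wins 12–8.
Plan H beats each rival — Plan F (20–0), Plan A (20–0), Plan G (14–6), Plan E (18–2), Plan D (12–8) — so Plan H is the Condorcet winner.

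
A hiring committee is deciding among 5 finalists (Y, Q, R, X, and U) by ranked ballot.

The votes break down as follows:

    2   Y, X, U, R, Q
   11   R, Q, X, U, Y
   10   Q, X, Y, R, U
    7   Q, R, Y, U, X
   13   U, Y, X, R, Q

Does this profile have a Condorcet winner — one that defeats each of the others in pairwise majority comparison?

No

Head-to-head results (43 voters total):
Y vs Q: Q wins 28–15.
Y vs R: Y wins 25–18.
Y vs X: Y wins 22–21.
Y vs U: U wins 24–19.
Q vs R: R wins 26–17.
Q vs X: Q wins 28–15.
Q vs U: Q wins 28–15.
R vs X: X wins 25–18.
R vs U: R wins 28–15.
X vs U: X wins 23–20.
No candidate beats all others: Y beats R beats Q beats Y, a majority cycle.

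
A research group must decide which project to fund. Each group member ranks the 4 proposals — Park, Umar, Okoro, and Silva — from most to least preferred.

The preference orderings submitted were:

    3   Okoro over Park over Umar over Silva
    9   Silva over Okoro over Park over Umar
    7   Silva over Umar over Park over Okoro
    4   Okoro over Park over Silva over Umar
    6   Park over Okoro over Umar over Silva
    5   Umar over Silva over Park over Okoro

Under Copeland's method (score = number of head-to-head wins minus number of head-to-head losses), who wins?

Silva

Pairwise results:
  Park vs Umar: Park wins 22–12.
  Park vs Okoro: Park wins 18–16.
  Park vs Silva: Silva wins 21–13.
  Umar vs Okoro: Okoro wins 22–12.
  Umar vs Silva: Silva wins 20–14.
  Okoro vs Silva: Silva wins 21–13.
Copeland scores (wins − losses):
  Park: 2 − 1 = 1
  Umar: 0 − 3 = -3
  Okoro: 1 − 2 = -1
  Silva: 3 − 0 = 3
Silva has the best Copeland score.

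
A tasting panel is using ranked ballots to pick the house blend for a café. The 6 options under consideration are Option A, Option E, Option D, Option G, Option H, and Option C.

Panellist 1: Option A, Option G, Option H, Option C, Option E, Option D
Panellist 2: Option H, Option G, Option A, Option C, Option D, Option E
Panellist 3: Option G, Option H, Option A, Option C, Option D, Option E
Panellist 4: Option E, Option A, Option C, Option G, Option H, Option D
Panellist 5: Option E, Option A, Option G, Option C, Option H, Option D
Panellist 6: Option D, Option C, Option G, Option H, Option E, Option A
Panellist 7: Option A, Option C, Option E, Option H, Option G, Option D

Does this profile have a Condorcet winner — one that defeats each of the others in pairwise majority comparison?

Yes

Head-to-head results (7 voters total):
Option A vs Option E: Option A wins 4–3.
Option A vs Option D: Option A wins 6–1.
Option A vs Option G: Option A wins 4–3.
Option A vs Option H: Option A wins 4–3.
Option A vs Option C: Option A wins 6–1.
Option E vs Option D: Option E wins 4–3.
Option E vs Option G: Option G wins 4–3.
Option E vs Option H: Option H wins 4–3.
Option E vs Option C: Option C wins 5–2.
Option D vs Option G: Option G wins 6–1.
Option D vs Option H: Option H wins 6–1.
Option D vs Option C: Option C wins 6–1.
Option G vs Option H: Option G wins 5–2.
Option G vs Option C: Option G wins 4–3.
Option H vs Option C: Option C wins 4–3.
Option A beats each rival — Option E (4–3), Option D (6–1), Option G (4–3), Option H (4–3), Option C (6–1) — so Option A is the Condorcet winner.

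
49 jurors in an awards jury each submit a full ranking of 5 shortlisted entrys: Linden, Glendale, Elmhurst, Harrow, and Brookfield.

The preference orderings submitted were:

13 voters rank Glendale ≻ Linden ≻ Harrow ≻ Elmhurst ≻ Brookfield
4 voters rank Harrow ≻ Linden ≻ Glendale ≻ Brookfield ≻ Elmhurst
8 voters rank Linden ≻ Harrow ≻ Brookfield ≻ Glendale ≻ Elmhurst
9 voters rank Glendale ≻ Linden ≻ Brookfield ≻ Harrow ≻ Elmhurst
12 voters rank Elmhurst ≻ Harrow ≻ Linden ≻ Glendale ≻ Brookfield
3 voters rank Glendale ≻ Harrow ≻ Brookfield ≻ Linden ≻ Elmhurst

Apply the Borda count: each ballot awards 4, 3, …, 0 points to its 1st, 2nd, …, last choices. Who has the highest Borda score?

Linden

Borda scores:
  Linden: 13·3 + 4·3 + 8·4 + 9·3 + 12·2 + 3·1 = 137
  Glendale: 13·4 + 4·2 + 8·1 + 9·4 + 12·1 + 3·4 = 128
  Elmhurst: 13·1 + 4·0 + 8·0 + 9·0 + 12·4 + 3·0 = 61
  Harrow: 13·2 + 4·4 + 8·3 + 9·1 + 12·3 + 3·3 = 120
  Brookfield: 13·0 + 4·1 + 8·2 + 9·2 + 12·0 + 3·2 = 44
Linden has the highest total.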